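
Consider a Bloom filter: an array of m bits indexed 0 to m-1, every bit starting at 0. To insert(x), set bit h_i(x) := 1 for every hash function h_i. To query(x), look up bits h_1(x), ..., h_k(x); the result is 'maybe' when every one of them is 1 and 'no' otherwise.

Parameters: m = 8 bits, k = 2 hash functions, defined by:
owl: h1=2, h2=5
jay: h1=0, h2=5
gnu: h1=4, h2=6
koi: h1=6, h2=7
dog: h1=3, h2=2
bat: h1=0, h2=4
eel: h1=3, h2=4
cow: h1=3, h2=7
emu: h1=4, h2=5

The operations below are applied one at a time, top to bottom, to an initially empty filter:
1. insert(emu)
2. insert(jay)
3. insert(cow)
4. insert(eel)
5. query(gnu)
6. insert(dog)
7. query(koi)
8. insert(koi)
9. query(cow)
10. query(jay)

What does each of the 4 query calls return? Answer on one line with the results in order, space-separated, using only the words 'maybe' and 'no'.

Start: bits=00000000
Op 1: insert emu -> sets bits 4 5 -> bits=00001100
Op 2: insert jay -> sets bits 0 5 -> bits=10001100
Op 3: insert cow -> sets bits 3 7 -> bits=10011101
Op 4: insert eel -> sets bits 3 4 -> bits=10011101
Op 5: query gnu -> checks bit4=1, bit6=0 (has a 0) -> no
Op 6: insert dog -> sets bits 2 3 -> bits=10111101
Op 7: query koi -> checks bit6=0, bit7=1 (has a 0) -> no
Op 8: insert koi -> sets bits 6 7 -> bits=10111111
Op 9: query cow -> checks bit3=1, bit7=1 (all 1) -> maybe
Op 10: query jay -> checks bit0=1, bit5=1 (all 1) -> maybe
Query results in order: no no maybe maybe

Answer: no no maybe maybe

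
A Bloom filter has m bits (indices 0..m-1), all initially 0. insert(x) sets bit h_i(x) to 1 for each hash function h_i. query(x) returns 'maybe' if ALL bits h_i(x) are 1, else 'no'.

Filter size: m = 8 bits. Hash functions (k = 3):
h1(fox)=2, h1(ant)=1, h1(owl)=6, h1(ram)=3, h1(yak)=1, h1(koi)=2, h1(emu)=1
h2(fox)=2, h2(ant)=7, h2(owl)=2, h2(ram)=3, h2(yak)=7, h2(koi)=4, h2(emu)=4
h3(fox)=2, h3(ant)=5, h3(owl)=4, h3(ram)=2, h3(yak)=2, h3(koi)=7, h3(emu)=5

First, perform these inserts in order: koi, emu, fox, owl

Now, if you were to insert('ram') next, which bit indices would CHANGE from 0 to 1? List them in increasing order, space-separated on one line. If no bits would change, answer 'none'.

Start: bits=00000000
After insert 'koi': sets bits 2 4 7 -> bits=00101001
After insert 'emu': sets bits 1 4 5 -> bits=01101101
After insert 'fox': sets bits 2 -> bits=01101101
After insert 'owl': sets bits 2 4 6 -> bits=01101111
insert 'ram' would touch bits 2 3; currently bit2=1, bit3=0
Bits that are 0 among those (would change 0->1): 3

Answer: 3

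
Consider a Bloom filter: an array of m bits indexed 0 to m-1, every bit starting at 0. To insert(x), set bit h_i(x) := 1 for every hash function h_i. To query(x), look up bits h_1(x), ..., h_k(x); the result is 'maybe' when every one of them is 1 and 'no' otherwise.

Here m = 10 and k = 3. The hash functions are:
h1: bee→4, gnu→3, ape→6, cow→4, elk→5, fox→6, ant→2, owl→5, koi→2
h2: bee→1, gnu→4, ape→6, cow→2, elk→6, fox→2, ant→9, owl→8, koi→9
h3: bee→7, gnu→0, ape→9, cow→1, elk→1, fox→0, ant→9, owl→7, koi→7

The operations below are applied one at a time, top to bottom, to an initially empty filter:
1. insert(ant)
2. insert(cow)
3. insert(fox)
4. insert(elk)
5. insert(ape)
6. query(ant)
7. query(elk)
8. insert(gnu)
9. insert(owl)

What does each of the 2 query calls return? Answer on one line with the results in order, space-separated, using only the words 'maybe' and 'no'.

Answer: maybe maybe

Derivation:
Start: bits=0000000000
Op 1: insert ant -> sets bits 2 9 -> bits=0010000001
Op 2: insert cow -> sets bits 1 2 4 -> bits=0110100001
Op 3: insert fox -> sets bits 0 2 6 -> bits=1110101001
Op 4: insert elk -> sets bits 1 5 6 -> bits=1110111001
Op 5: insert ape -> sets bits 6 9 -> bits=1110111001
Op 6: query ant -> checks bit2=1, bit9=1 (all 1) -> maybe
Op 7: query elk -> checks bit1=1, bit5=1, bit6=1 (all 1) -> maybe
Op 8: insert gnu -> sets bits 0 3 4 -> bits=1111111001
Op 9: insert owl -> sets bits 5 7 8 -> bits=1111111111
Query results in order: maybe maybe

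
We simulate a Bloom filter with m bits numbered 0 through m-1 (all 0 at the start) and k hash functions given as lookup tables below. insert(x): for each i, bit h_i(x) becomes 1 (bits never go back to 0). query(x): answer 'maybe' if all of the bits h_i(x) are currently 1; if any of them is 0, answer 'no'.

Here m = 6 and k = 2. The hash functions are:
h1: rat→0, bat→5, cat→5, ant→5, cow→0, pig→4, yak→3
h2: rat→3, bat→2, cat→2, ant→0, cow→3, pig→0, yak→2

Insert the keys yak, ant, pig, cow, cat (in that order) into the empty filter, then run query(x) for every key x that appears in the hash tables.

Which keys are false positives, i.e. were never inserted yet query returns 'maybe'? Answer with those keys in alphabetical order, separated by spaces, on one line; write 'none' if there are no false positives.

Start: bits=000000
After insert 'yak': sets bits 2 3 -> bits=001100
After insert 'ant': sets bits 0 5 -> bits=101101
After insert 'pig': sets bits 0 4 -> bits=101111
After insert 'cow': sets bits 0 3 -> bits=101111
After insert 'cat': sets bits 2 5 -> bits=101111
Not inserted: bat rat — query each against bits=101111:
query bat: checks bit2=1, bit5=1 (all 1) -> maybe => FALSE POSITIVE
query rat: checks bit0=1, bit3=1 (all 1) -> maybe => FALSE POSITIVE
False positives (alphabetical): bat rat

Answer: bat rat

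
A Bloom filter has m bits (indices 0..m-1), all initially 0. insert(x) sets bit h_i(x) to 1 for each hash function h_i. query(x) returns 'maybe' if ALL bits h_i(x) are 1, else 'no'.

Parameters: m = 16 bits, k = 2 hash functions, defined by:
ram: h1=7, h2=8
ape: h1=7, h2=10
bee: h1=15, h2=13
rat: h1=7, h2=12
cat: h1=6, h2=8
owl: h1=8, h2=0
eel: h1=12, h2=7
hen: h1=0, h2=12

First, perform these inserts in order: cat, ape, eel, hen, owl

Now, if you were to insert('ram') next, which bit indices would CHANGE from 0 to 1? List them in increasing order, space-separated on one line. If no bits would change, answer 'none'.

Answer: none

Derivation:
Start: bits=0000000000000000
After insert 'cat': sets bits 6 8 -> bits=0000001010000000
After insert 'ape': sets bits 7 10 -> bits=0000001110100000
After insert 'eel': sets bits 7 12 -> bits=0000001110101000
After insert 'hen': sets bits 0 12 -> bits=1000001110101000
After insert 'owl': sets bits 0 8 -> bits=1000001110101000
insert 'ram' would touch bits 7 8; currently bit7=1, bit8=1
Bits that are 0 among those (would change 0->1): none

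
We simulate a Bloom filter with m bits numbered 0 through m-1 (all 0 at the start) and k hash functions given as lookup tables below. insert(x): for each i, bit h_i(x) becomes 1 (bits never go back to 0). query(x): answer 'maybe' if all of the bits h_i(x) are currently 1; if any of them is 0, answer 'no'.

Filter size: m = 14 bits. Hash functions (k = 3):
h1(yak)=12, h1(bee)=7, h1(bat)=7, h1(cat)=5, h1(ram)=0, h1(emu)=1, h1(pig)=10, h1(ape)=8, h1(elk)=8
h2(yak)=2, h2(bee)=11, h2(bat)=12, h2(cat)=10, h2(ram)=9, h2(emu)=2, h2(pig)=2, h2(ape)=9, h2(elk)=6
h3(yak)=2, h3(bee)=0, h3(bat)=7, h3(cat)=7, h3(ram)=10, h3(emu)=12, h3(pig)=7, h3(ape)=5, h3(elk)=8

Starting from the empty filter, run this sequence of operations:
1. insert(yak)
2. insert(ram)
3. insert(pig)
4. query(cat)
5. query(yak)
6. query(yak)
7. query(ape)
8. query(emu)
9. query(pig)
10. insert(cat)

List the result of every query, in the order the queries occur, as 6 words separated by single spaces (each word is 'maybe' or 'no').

Answer: no maybe maybe no no maybe

Derivation:
Start: bits=00000000000000
Op 1: insert yak -> sets bits 2 12 -> bits=00100000000010
Op 2: insert ram -> sets bits 0 9 10 -> bits=10100000011010
Op 3: insert pig -> sets bits 2 7 10 -> bits=10100001011010
Op 4: query cat -> checks bit5=0, bit7=1, bit10=1 (has a 0) -> no
Op 5: query yak -> checks bit2=1, bit12=1 (all 1) -> maybe
Op 6: query yak -> checks bit2=1, bit12=1 (all 1) -> maybe
Op 7: query ape -> checks bit5=0, bit8=0, bit9=1 (has a 0) -> no
Op 8: query emu -> checks bit1=0, bit2=1, bit12=1 (has a 0) -> no
Op 9: query pig -> checks bit2=1, bit7=1, bit10=1 (all 1) -> maybe
Op 10: insert cat -> sets bits 5 7 10 -> bits=10100101011010
Query results in order: no maybe maybe no no maybe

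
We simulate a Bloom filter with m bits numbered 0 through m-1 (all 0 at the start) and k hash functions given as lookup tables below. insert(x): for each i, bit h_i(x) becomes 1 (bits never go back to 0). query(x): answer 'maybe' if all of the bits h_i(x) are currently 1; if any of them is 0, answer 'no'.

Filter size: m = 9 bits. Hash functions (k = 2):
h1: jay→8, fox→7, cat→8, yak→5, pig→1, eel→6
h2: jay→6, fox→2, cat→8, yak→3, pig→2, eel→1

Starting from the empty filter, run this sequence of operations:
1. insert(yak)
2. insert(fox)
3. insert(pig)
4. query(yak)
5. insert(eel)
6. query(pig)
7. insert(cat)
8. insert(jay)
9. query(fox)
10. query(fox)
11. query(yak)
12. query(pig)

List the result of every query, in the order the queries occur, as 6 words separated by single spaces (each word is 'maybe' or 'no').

Answer: maybe maybe maybe maybe maybe maybe

Derivation:
Start: bits=000000000
Op 1: insert yak -> sets bits 3 5 -> bits=000101000
Op 2: insert fox -> sets bits 2 7 -> bits=001101010
Op 3: insert pig -> sets bits 1 2 -> bits=011101010
Op 4: query yak -> checks bit3=1, bit5=1 (all 1) -> maybe
Op 5: insert eel -> sets bits 1 6 -> bits=011101110
Op 6: query pig -> checks bit1=1, bit2=1 (all 1) -> maybe
Op 7: insert cat -> sets bits 8 -> bits=011101111
Op 8: insert jay -> sets bits 6 8 -> bits=011101111
Op 9: query fox -> checks bit2=1, bit7=1 (all 1) -> maybe
Op 10: query fox -> checks bit2=1, bit7=1 (all 1) -> maybe
Op 11: query yak -> checks bit3=1, bit5=1 (all 1) -> maybe
Op 12: query pig -> checks bit1=1, bit2=1 (all 1) -> maybe
Query results in order: maybe maybe maybe maybe maybe maybe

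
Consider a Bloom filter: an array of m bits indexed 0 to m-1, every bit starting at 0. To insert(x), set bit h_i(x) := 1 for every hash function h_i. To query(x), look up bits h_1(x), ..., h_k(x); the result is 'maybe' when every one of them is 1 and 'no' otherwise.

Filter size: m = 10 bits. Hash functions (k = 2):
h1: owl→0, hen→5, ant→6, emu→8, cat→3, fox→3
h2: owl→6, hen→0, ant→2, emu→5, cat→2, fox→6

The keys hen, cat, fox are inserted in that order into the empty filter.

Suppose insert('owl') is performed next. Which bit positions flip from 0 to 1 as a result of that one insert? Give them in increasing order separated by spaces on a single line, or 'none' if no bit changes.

Start: bits=0000000000
After insert 'hen': sets bits 0 5 -> bits=1000010000
After insert 'cat': sets bits 2 3 -> bits=1011010000
After insert 'fox': sets bits 3 6 -> bits=1011011000
insert 'owl' would touch bits 0 6; currently bit0=1, bit6=1
Bits that are 0 among those (would change 0->1): none

Answer: none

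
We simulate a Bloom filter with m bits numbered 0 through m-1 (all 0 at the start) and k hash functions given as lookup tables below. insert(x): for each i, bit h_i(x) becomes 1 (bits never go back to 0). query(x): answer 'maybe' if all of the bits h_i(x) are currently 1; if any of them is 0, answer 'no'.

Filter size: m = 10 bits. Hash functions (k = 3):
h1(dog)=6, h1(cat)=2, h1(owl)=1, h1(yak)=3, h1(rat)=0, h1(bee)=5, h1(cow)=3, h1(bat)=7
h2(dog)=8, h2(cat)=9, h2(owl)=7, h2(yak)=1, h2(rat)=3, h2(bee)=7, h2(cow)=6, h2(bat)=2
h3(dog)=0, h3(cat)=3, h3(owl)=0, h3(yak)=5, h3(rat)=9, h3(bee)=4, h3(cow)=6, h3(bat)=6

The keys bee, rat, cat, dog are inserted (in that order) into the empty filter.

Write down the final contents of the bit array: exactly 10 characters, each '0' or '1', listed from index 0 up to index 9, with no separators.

Answer: 1011111111

Derivation:
Start: bits=0000000000
After insert 'bee': sets bits 4 5 7 -> bits=0000110100
After insert 'rat': sets bits 0 3 9 -> bits=1001110101
After insert 'cat': sets bits 2 3 9 -> bits=1011110101
After insert 'dog': sets bits 0 6 8 -> bits=1011111111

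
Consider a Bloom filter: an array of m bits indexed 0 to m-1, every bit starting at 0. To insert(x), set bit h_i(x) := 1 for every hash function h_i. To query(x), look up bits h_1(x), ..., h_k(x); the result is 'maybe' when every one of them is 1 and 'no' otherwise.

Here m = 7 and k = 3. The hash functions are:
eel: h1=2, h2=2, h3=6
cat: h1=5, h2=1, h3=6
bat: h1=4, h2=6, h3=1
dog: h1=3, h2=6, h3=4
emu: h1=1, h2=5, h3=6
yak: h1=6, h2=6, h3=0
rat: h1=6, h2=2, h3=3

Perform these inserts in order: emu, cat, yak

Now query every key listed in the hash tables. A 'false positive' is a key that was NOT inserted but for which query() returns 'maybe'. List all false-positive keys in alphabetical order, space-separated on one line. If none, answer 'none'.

Start: bits=0000000
After insert 'emu': sets bits 1 5 6 -> bits=0100011
After insert 'cat': sets bits 1 5 6 -> bits=0100011
After insert 'yak': sets bits 0 6 -> bits=1100011
Not inserted: bat dog eel rat — query each against bits=1100011:
query bat: checks bit1=1, bit4=0, bit6=1 (has a 0) -> no => not a false positive
query dog: checks bit3=0, bit4=0, bit6=1 (has a 0) -> no => not a false positive
query eel: checks bit2=0, bit6=1 (has a 0) -> no => not a false positive
query rat: checks bit2=0, bit3=0, bit6=1 (has a 0) -> no => not a false positive
False positives (alphabetical): none

Answer: none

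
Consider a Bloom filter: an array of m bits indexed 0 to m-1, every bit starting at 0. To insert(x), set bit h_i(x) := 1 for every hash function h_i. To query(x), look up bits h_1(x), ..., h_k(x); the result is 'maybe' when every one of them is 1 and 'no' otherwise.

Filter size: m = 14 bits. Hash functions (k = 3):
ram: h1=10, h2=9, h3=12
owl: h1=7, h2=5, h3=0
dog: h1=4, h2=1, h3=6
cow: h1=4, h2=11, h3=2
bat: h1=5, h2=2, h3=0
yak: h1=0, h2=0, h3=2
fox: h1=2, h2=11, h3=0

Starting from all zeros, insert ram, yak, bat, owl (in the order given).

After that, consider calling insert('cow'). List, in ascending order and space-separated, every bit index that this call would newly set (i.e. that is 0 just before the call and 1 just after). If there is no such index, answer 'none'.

Start: bits=00000000000000
After insert 'ram': sets bits 9 10 12 -> bits=00000000011010
After insert 'yak': sets bits 0 2 -> bits=10100000011010
After insert 'bat': sets bits 0 2 5 -> bits=10100100011010
After insert 'owl': sets bits 0 5 7 -> bits=10100101011010
insert 'cow' would touch bits 2 4 11; currently bit2=1, bit4=0, bit11=0
Bits that are 0 among those (would change 0->1): 4 11

Answer: 4 11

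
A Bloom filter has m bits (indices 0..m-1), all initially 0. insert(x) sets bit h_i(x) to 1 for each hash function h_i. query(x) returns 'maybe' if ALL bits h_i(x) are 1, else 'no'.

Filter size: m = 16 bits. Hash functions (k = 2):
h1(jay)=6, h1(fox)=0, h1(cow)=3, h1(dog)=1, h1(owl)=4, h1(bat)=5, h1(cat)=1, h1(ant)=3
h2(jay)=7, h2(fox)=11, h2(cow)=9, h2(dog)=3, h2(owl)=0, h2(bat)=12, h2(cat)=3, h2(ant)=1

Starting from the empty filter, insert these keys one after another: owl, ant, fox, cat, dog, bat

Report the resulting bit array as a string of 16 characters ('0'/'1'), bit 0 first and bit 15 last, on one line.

Start: bits=0000000000000000
After insert 'owl': sets bits 0 4 -> bits=1000100000000000
After insert 'ant': sets bits 1 3 -> bits=1101100000000000
After insert 'fox': sets bits 0 11 -> bits=1101100000010000
After insert 'cat': sets bits 1 3 -> bits=1101100000010000
After insert 'dog': sets bits 1 3 -> bits=1101100000010000
After insert 'bat': sets bits 5 12 -> bits=1101110000011000

Answer: 1101110000011000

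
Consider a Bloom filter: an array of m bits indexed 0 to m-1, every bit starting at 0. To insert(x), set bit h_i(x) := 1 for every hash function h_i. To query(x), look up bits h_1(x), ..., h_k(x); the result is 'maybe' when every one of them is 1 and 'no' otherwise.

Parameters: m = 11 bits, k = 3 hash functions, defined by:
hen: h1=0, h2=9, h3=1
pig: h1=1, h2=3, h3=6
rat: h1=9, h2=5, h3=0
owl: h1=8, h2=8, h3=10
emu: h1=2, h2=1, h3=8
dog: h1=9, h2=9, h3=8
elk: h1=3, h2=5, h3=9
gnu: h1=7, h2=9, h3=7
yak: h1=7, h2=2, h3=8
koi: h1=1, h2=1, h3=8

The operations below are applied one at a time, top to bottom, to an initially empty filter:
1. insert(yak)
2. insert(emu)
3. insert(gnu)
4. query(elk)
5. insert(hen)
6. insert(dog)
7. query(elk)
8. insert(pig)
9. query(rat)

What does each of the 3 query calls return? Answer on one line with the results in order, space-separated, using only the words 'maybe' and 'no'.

Start: bits=00000000000
Op 1: insert yak -> sets bits 2 7 8 -> bits=00100001100
Op 2: insert emu -> sets bits 1 2 8 -> bits=01100001100
Op 3: insert gnu -> sets bits 7 9 -> bits=01100001110
Op 4: query elk -> checks bit3=0, bit5=0, bit9=1 (has a 0) -> no
Op 5: insert hen -> sets bits 0 1 9 -> bits=11100001110
Op 6: insert dog -> sets bits 8 9 -> bits=11100001110
Op 7: query elk -> checks bit3=0, bit5=0, bit9=1 (has a 0) -> no
Op 8: insert pig -> sets bits 1 3 6 -> bits=11110011110
Op 9: query rat -> checks bit0=1, bit5=0, bit9=1 (has a 0) -> no
Query results in order: no no no

Answer: no no no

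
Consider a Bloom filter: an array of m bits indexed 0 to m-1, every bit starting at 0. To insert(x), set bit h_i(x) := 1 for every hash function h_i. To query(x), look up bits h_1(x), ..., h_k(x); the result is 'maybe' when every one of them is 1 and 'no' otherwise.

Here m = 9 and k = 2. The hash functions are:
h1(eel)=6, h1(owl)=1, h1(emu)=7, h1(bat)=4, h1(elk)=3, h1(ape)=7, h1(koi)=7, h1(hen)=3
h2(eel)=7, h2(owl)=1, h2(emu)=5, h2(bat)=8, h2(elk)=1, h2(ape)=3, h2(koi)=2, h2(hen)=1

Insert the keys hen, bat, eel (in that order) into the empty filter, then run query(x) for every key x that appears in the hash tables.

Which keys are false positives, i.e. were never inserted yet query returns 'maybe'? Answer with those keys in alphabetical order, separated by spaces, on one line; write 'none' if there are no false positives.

Answer: ape elk owl

Derivation:
Start: bits=000000000
After insert 'hen': sets bits 1 3 -> bits=010100000
After insert 'bat': sets bits 4 8 -> bits=010110001
After insert 'eel': sets bits 6 7 -> bits=010110111
Not inserted: ape elk emu koi owl — query each against bits=010110111:
query ape: checks bit3=1, bit7=1 (all 1) -> maybe => FALSE POSITIVE
query elk: checks bit1=1, bit3=1 (all 1) -> maybe => FALSE POSITIVE
query emu: checks bit5=0, bit7=1 (has a 0) -> no => not a false positive
query koi: checks bit2=0, bit7=1 (has a 0) -> no => not a false positive
query owl: checks bit1=1 (all 1) -> maybe => FALSE POSITIVE
False positives (alphabetical): ape elk owl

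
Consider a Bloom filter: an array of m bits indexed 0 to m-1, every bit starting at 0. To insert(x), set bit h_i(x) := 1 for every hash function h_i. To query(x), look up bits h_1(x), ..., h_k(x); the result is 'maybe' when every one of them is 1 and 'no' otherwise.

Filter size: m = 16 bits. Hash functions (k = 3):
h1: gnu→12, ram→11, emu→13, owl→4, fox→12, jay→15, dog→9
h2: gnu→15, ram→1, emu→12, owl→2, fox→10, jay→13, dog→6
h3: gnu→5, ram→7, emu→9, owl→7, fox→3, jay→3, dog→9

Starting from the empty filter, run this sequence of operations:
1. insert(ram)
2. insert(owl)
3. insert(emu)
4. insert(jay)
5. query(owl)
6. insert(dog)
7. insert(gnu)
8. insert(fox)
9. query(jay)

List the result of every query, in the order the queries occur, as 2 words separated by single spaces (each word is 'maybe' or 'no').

Start: bits=0000000000000000
Op 1: insert ram -> sets bits 1 7 11 -> bits=0100000100010000
Op 2: insert owl -> sets bits 2 4 7 -> bits=0110100100010000
Op 3: insert emu -> sets bits 9 12 13 -> bits=0110100101011100
Op 4: insert jay -> sets bits 3 13 15 -> bits=0111100101011101
Op 5: query owl -> checks bit2=1, bit4=1, bit7=1 (all 1) -> maybe
Op 6: insert dog -> sets bits 6 9 -> bits=0111101101011101
Op 7: insert gnu -> sets bits 5 12 15 -> bits=0111111101011101
Op 8: insert fox -> sets bits 3 10 12 -> bits=0111111101111101
Op 9: query jay -> checks bit3=1, bit13=1, bit15=1 (all 1) -> maybe
Query results in order: maybe maybe

Answer: maybe maybe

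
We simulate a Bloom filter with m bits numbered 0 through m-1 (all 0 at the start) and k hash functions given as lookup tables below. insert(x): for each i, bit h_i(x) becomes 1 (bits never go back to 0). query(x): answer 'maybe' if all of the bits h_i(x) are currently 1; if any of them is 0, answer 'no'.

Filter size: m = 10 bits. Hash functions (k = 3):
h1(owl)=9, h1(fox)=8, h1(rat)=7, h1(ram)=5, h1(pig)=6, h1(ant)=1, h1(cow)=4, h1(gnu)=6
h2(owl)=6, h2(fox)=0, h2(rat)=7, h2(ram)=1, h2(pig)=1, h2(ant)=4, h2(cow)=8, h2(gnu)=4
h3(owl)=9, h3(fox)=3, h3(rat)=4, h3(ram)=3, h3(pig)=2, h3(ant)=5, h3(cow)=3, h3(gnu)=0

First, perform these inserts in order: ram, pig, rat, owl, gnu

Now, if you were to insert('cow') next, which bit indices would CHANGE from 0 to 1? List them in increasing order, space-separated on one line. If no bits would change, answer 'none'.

Start: bits=0000000000
After insert 'ram': sets bits 1 3 5 -> bits=0101010000
After insert 'pig': sets bits 1 2 6 -> bits=0111011000
After insert 'rat': sets bits 4 7 -> bits=0111111100
After insert 'owl': sets bits 6 9 -> bits=0111111101
After insert 'gnu': sets bits 0 4 6 -> bits=1111111101
insert 'cow' would touch bits 3 4 8; currently bit3=1, bit4=1, bit8=0
Bits that are 0 among those (would change 0->1): 8

Answer: 8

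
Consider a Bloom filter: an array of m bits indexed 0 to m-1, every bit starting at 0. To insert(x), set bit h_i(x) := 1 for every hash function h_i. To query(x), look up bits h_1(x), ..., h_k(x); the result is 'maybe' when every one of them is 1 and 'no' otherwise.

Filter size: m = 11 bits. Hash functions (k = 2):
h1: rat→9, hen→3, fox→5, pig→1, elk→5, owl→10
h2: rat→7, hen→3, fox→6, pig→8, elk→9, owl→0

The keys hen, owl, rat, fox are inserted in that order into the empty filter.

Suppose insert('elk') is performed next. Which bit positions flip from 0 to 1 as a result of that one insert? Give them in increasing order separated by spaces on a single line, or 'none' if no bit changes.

Answer: none

Derivation:
Start: bits=00000000000
After insert 'hen': sets bits 3 -> bits=00010000000
After insert 'owl': sets bits 0 10 -> bits=10010000001
After insert 'rat': sets bits 7 9 -> bits=10010001011
After insert 'fox': sets bits 5 6 -> bits=10010111011
insert 'elk' would touch bits 5 9; currently bit5=1, bit9=1
Bits that are 0 among those (would change 0->1): none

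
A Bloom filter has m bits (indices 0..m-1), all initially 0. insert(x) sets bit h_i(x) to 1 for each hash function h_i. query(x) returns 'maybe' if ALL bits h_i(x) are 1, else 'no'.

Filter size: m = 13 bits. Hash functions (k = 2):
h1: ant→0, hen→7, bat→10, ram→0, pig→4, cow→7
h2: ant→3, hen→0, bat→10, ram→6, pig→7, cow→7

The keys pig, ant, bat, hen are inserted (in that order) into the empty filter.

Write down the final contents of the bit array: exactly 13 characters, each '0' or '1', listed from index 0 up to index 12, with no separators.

Answer: 1001100100100

Derivation:
Start: bits=0000000000000
After insert 'pig': sets bits 4 7 -> bits=0000100100000
After insert 'ant': sets bits 0 3 -> bits=1001100100000
After insert 'bat': sets bits 10 -> bits=1001100100100
After insert 'hen': sets bits 0 7 -> bits=1001100100100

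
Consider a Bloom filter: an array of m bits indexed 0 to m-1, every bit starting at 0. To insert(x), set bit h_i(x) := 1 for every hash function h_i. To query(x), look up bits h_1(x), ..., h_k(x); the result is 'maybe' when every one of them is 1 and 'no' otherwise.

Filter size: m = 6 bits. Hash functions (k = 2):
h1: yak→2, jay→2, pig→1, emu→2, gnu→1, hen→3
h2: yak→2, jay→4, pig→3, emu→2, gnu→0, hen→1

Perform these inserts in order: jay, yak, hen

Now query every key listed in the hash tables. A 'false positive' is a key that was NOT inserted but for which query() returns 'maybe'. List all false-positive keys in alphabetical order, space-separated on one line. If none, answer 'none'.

Start: bits=000000
After insert 'jay': sets bits 2 4 -> bits=001010
After insert 'yak': sets bits 2 -> bits=001010
After insert 'hen': sets bits 1 3 -> bits=011110
Not inserted: emu gnu pig — query each against bits=011110:
query emu: checks bit2=1 (all 1) -> maybe => FALSE POSITIVE
query gnu: checks bit0=0, bit1=1 (has a 0) -> no => not a false positive
query pig: checks bit1=1, bit3=1 (all 1) -> maybe => FALSE POSITIVE
False positives (alphabetical): emu pig

Answer: emu pig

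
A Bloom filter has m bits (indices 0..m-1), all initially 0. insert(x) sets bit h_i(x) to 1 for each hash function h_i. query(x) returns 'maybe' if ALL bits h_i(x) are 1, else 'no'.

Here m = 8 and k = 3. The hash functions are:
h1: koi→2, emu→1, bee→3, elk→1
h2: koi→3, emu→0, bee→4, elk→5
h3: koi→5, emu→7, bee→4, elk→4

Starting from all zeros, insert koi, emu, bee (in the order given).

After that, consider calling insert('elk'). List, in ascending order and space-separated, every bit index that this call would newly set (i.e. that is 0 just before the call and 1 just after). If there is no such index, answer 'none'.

Start: bits=00000000
After insert 'koi': sets bits 2 3 5 -> bits=00110100
After insert 'emu': sets bits 0 1 7 -> bits=11110101
After insert 'bee': sets bits 3 4 -> bits=11111101
insert 'elk' would touch bits 1 4 5; currently bit1=1, bit4=1, bit5=1
Bits that are 0 among those (would change 0->1): none

Answer: none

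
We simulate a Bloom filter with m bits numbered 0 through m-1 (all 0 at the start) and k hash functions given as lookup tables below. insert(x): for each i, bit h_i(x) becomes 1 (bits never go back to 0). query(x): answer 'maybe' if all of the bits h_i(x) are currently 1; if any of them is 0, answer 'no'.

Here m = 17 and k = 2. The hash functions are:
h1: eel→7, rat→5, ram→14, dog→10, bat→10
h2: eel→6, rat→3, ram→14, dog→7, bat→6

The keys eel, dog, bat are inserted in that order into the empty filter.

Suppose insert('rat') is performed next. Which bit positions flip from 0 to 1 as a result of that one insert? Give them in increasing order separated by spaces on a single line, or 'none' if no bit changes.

Answer: 3 5

Derivation:
Start: bits=00000000000000000
After insert 'eel': sets bits 6 7 -> bits=00000011000000000
After insert 'dog': sets bits 7 10 -> bits=00000011001000000
After insert 'bat': sets bits 6 10 -> bits=00000011001000000
insert 'rat' would touch bits 3 5; currently bit3=0, bit5=0
Bits that are 0 among those (would change 0->1): 3 5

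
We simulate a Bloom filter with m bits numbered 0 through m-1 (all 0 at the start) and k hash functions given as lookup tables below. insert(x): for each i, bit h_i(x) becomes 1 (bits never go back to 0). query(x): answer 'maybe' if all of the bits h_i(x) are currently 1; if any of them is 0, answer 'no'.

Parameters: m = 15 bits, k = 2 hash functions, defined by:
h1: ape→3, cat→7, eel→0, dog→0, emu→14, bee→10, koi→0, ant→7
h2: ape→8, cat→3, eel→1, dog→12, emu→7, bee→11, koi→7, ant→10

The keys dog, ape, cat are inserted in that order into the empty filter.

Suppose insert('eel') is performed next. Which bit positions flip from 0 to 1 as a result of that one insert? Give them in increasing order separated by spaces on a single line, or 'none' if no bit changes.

Start: bits=000000000000000
After insert 'dog': sets bits 0 12 -> bits=100000000000100
After insert 'ape': sets bits 3 8 -> bits=100100001000100
After insert 'cat': sets bits 3 7 -> bits=100100011000100
insert 'eel' would touch bits 0 1; currently bit0=1, bit1=0
Bits that are 0 among those (would change 0->1): 1

Answer: 1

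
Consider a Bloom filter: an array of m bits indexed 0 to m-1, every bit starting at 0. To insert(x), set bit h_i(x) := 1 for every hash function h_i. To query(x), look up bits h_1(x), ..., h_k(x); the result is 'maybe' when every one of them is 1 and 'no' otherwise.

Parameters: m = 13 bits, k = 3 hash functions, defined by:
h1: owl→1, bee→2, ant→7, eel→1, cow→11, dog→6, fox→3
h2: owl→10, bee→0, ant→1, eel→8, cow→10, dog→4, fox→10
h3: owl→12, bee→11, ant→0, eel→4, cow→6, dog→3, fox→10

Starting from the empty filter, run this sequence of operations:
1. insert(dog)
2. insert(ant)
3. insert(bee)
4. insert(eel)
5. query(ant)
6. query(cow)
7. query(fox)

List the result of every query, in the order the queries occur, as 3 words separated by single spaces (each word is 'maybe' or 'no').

Start: bits=0000000000000
Op 1: insert dog -> sets bits 3 4 6 -> bits=0001101000000
Op 2: insert ant -> sets bits 0 1 7 -> bits=1101101100000
Op 3: insert bee -> sets bits 0 2 11 -> bits=1111101100010
Op 4: insert eel -> sets bits 1 4 8 -> bits=1111101110010
Op 5: query ant -> checks bit0=1, bit1=1, bit7=1 (all 1) -> maybe
Op 6: query cow -> checks bit6=1, bit10=0, bit11=1 (has a 0) -> no
Op 7: query fox -> checks bit3=1, bit10=0 (has a 0) -> no
Query results in order: maybe no no

Answer: maybe no no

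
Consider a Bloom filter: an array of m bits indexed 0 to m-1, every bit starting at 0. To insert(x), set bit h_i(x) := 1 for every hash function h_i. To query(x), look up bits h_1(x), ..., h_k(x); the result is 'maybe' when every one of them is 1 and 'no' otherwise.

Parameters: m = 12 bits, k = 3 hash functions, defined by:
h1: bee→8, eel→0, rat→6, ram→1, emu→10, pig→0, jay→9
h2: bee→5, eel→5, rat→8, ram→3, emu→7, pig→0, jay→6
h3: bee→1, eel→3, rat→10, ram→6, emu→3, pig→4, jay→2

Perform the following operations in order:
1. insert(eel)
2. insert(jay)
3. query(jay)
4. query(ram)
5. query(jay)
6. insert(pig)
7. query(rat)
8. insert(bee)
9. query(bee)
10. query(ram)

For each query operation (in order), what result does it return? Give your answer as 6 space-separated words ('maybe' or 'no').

Start: bits=000000000000
Op 1: insert eel -> sets bits 0 3 5 -> bits=100101000000
Op 2: insert jay -> sets bits 2 6 9 -> bits=101101100100
Op 3: query jay -> checks bit2=1, bit6=1, bit9=1 (all 1) -> maybe
Op 4: query ram -> checks bit1=0, bit3=1, bit6=1 (has a 0) -> no
Op 5: query jay -> checks bit2=1, bit6=1, bit9=1 (all 1) -> maybe
Op 6: insert pig -> sets bits 0 4 -> bits=101111100100
Op 7: query rat -> checks bit6=1, bit8=0, bit10=0 (has a 0) -> no
Op 8: insert bee -> sets bits 1 5 8 -> bits=111111101100
Op 9: query bee -> checks bit1=1, bit5=1, bit8=1 (all 1) -> maybe
Op 10: query ram -> checks bit1=1, bit3=1, bit6=1 (all 1) -> maybe
Query results in order: maybe no maybe no maybe maybe

Answer: maybe no maybe no maybe maybe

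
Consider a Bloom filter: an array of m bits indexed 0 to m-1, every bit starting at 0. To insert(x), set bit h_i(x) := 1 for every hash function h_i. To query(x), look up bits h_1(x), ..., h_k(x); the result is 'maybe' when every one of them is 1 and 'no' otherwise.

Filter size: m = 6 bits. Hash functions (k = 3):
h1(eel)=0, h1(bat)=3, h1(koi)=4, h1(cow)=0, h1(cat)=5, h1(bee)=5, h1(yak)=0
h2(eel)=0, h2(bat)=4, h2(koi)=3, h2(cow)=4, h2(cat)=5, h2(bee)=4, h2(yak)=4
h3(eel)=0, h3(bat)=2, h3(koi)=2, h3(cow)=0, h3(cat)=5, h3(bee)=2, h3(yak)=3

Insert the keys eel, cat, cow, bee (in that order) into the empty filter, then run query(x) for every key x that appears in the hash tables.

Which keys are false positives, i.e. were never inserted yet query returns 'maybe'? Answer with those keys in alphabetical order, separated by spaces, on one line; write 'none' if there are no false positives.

Start: bits=000000
After insert 'eel': sets bits 0 -> bits=100000
After insert 'cat': sets bits 5 -> bits=100001
After insert 'cow': sets bits 0 4 -> bits=100011
After insert 'bee': sets bits 2 4 5 -> bits=101011
Not inserted: bat koi yak — query each against bits=101011:
query bat: checks bit2=1, bit3=0, bit4=1 (has a 0) -> no => not a false positive
query koi: checks bit2=1, bit3=0, bit4=1 (has a 0) -> no => not a false positive
query yak: checks bit0=1, bit3=0, bit4=1 (has a 0) -> no => not a false positive
False positives (alphabetical): none

Answer: none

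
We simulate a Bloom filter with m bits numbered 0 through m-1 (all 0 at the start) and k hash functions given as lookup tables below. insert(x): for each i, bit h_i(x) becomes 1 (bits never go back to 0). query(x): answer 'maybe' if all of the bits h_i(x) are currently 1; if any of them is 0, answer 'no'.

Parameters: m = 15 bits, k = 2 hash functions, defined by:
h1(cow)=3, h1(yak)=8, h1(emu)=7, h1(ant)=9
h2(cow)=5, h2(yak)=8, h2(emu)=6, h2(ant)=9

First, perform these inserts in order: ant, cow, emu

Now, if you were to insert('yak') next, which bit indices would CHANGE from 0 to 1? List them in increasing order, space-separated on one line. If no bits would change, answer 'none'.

Answer: 8

Derivation:
Start: bits=000000000000000
After insert 'ant': sets bits 9 -> bits=000000000100000
After insert 'cow': sets bits 3 5 -> bits=000101000100000
After insert 'emu': sets bits 6 7 -> bits=000101110100000
insert 'yak' would touch bits 8; currently bit8=0
Bits that are 0 among those (would change 0->1): 8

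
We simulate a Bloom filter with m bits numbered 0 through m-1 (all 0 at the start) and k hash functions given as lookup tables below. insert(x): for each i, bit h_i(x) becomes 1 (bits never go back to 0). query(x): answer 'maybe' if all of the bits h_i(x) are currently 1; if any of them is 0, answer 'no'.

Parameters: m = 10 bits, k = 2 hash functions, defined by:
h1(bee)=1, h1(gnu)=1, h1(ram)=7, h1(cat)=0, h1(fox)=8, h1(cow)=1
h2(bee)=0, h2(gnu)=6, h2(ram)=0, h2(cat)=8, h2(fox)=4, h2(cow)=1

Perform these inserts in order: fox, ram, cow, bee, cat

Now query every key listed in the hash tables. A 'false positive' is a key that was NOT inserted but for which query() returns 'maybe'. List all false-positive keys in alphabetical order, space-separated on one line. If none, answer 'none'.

Start: bits=0000000000
After insert 'fox': sets bits 4 8 -> bits=0000100010
After insert 'ram': sets bits 0 7 -> bits=1000100110
After insert 'cow': sets bits 1 -> bits=1100100110
After insert 'bee': sets bits 0 1 -> bits=1100100110
After insert 'cat': sets bits 0 8 -> bits=1100100110
Not inserted: gnu — query each against bits=1100100110:
query gnu: checks bit1=1, bit6=0 (has a 0) -> no => not a false positive
False positives (alphabetical): none

Answer: none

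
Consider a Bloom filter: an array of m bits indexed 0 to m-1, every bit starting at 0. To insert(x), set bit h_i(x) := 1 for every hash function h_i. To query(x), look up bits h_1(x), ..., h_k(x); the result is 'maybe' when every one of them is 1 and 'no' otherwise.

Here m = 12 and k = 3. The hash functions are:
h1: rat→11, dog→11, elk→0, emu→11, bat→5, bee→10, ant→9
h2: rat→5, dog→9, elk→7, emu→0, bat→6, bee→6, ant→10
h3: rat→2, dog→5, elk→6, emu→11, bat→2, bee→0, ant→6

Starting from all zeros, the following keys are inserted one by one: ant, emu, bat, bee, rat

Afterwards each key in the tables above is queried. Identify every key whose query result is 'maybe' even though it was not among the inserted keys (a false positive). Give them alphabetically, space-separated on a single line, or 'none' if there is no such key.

Answer: dog

Derivation:
Start: bits=000000000000
After insert 'ant': sets bits 6 9 10 -> bits=000000100110
After insert 'emu': sets bits 0 11 -> bits=100000100111
After insert 'bat': sets bits 2 5 6 -> bits=101001100111
After insert 'bee': sets bits 0 6 10 -> bits=101001100111
After insert 'rat': sets bits 2 5 11 -> bits=101001100111
Not inserted: dog elk — query each against bits=101001100111:
query dog: checks bit5=1, bit9=1, bit11=1 (all 1) -> maybe => FALSE POSITIVE
query elk: checks bit0=1, bit6=1, bit7=0 (has a 0) -> no => not a false positive
False positives (alphabetical): dog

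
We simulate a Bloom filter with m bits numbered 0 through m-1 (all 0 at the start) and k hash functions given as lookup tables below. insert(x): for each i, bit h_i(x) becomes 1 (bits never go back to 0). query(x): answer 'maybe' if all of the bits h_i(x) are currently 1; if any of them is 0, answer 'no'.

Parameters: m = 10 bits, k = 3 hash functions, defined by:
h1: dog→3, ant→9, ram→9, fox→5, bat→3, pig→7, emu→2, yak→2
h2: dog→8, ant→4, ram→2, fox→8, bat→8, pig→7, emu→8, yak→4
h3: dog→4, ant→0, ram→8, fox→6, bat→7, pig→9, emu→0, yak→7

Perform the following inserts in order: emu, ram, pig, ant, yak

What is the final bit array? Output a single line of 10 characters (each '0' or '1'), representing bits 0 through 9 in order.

Start: bits=0000000000
After insert 'emu': sets bits 0 2 8 -> bits=1010000010
After insert 'ram': sets bits 2 8 9 -> bits=1010000011
After insert 'pig': sets bits 7 9 -> bits=1010000111
After insert 'ant': sets bits 0 4 9 -> bits=1010100111
After insert 'yak': sets bits 2 4 7 -> bits=1010100111

Answer: 1010100111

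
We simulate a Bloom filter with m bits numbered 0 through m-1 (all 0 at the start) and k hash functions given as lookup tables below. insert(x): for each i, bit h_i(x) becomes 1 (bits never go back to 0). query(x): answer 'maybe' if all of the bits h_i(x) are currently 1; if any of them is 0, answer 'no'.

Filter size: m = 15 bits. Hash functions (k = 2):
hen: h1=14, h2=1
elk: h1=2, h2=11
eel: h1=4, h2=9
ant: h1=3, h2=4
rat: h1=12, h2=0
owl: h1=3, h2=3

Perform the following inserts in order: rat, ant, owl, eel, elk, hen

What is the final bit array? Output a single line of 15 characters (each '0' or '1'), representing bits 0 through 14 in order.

Answer: 111110000101101

Derivation:
Start: bits=000000000000000
After insert 'rat': sets bits 0 12 -> bits=100000000000100
After insert 'ant': sets bits 3 4 -> bits=100110000000100
After insert 'owl': sets bits 3 -> bits=100110000000100
After insert 'eel': sets bits 4 9 -> bits=100110000100100
After insert 'elk': sets bits 2 11 -> bits=101110000101100
After insert 'hen': sets bits 1 14 -> bits=111110000101101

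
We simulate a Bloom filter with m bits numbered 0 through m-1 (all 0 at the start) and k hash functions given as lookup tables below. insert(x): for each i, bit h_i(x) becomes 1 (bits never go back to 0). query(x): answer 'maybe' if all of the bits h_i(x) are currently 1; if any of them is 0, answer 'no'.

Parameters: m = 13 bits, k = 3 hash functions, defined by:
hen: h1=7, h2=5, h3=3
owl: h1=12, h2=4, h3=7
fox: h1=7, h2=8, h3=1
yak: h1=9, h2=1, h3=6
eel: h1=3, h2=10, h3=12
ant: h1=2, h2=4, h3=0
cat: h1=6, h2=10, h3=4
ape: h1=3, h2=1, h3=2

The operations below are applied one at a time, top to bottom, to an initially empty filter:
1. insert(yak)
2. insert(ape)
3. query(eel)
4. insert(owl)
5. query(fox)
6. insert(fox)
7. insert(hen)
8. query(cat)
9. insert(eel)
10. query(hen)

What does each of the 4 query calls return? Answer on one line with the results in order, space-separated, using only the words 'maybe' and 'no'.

Start: bits=0000000000000
Op 1: insert yak -> sets bits 1 6 9 -> bits=0100001001000
Op 2: insert ape -> sets bits 1 2 3 -> bits=0111001001000
Op 3: query eel -> checks bit3=1, bit10=0, bit12=0 (has a 0) -> no
Op 4: insert owl -> sets bits 4 7 12 -> bits=0111101101001
Op 5: query fox -> checks bit1=1, bit7=1, bit8=0 (has a 0) -> no
Op 6: insert fox -> sets bits 1 7 8 -> bits=0111101111001
Op 7: insert hen -> sets bits 3 5 7 -> bits=0111111111001
Op 8: query cat -> checks bit4=1, bit6=1, bit10=0 (has a 0) -> no
Op 9: insert eel -> sets bits 3 10 12 -> bits=0111111111101
Op 10: query hen -> checks bit3=1, bit5=1, bit7=1 (all 1) -> maybe
Query results in order: no no no maybe

Answer: no no no maybe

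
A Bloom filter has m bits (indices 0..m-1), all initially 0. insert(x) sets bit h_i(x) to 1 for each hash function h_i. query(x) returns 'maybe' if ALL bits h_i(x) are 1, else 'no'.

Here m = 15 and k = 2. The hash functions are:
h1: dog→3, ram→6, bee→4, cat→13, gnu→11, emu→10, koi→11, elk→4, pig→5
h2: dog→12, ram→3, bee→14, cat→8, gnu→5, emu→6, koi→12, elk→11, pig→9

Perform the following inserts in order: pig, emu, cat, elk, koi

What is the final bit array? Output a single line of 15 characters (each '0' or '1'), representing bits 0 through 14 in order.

Answer: 000011101111110

Derivation:
Start: bits=000000000000000
After insert 'pig': sets bits 5 9 -> bits=000001000100000
After insert 'emu': sets bits 6 10 -> bits=000001100110000
After insert 'cat': sets bits 8 13 -> bits=000001101110010
After insert 'elk': sets bits 4 11 -> bits=000011101111010
After insert 'koi': sets bits 11 12 -> bits=000011101111110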